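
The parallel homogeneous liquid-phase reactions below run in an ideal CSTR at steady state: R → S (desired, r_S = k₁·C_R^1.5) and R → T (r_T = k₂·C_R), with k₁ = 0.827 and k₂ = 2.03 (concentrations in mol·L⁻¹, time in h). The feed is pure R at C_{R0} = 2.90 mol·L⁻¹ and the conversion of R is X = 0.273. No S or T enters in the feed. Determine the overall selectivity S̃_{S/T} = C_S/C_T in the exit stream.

Exit C_R = C_{R0}(1−X) = 2.90×0.727 = 2.108 mol·L⁻¹.
A CSTR operates uniformly at the exit composition, giving r_S = 2.532 and r_T = 4.280 (each k·C_R^n at C_R = 2.108).
Overall selectivity = C_S/C_T = r_Sτ/(r_Tτ) = r_S/r_T = 0.592.

0.592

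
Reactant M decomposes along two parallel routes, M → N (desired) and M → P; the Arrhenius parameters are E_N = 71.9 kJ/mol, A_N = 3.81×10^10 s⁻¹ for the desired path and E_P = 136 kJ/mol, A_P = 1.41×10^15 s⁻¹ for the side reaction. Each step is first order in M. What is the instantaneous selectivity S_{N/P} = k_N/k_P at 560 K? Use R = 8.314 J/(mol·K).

With equal orders, S_{N/P} = k_N/k_P = (A_N/A_P)·exp[(E_P−E_N)/(RT)].
(E_P−E_N)/(RT) = (136−71.9)×10³/(8.314×560) = 64100/4656 = 13.77.
k_N/k_P = (3.81×10^10/1.41×10^15)·exp(13.77) = 2.702×10^-5 × 9.533×10^5 = 25.8.
Since E_N < E_P, lowering the temperature improves selectivity toward N.

25.8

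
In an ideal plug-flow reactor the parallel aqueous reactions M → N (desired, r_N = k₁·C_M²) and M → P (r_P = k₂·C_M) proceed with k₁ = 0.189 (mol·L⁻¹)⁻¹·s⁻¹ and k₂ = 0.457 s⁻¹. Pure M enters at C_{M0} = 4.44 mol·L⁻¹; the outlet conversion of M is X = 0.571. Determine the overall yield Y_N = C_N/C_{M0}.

C_M = C_{M0}(1−X) = 1.905 mol·L⁻¹.
Along a PFR/batch, dC_P/dC_M = −r_P/(r_N+r_P) = −k₂/(k₂+k₁·C_M).
Integrating from C_{M0} to C_M: C_P = (0.457/0.189)·ln[(0.457+0.189·4.44)/(0.457+0.189·1.90)] = 2.418·ln(1.296/0.8170) = 1.116 mol·L⁻¹.
Then C_N = (C_{M0}−C_M) − C_P = 2.535 − 1.116 = 1.419 mol·L⁻¹.
Y_N = C_N/C_{M0} = 1.419/4.44 = 0.320.

0.320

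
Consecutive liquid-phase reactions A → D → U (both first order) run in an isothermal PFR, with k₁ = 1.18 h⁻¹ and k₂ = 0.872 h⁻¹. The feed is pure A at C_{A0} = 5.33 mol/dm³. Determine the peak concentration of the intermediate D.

At the optimum, C_{D,max}/C_{A0} = (k₁/k₂)^[k₂/(k₂−k₁)].
= (1.18/0.872)^(0.872/(0.872−1.18)) = (1.353)^(-2.831) = 0.4247.
C_{D,max} = 0.4247×5.33 = 2.26 mol/dm³.

2.26 mol/dm³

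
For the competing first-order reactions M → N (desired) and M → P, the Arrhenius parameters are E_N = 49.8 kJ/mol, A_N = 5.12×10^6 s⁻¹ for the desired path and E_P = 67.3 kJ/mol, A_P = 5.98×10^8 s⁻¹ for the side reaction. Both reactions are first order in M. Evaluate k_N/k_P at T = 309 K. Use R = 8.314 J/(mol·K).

With equal orders, S_{N/P} = k_N/k_P = (A_N/A_P)·exp[(E_P−E_N)/(RT)].
(E_P−E_N)/(RT) = (67.3−49.8)×10³/(8.314×309) = 17500/2569 = 6.812.
k_N/k_P = (5.12×10^6/5.98×10^8)·exp(6.812) = 0.008562 × 908.6 = 7.78.
Since E_N < E_P, lowering the temperature improves selectivity toward N.

7.78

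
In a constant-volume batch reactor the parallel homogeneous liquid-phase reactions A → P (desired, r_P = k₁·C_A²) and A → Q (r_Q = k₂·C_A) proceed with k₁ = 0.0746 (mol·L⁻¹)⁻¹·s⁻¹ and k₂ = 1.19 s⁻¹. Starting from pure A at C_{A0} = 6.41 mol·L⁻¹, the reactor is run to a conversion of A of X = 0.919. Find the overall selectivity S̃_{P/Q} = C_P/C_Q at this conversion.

0.208

C_A = C_{A0}(1−X) = 0.5192 mol·L⁻¹.
Along a PFR/batch, dC_Q/dC_A = −r_Q/(r_P+r_Q) = −k₂/(k₂+k₁·C_A).
Integrating from C_{A0} to C_A: C_Q = (1.19/0.0746)·ln[(1.19+0.0746·6.41)/(1.19+0.0746·0.519)] = 15.95·ln(1.668/1.229) = 4.877 mol·L⁻¹.
Then C_P = (C_{A0}−C_A) − C_Q = 5.891 − 4.877 = 1.013 mol·L⁻¹.
S̃_{P/Q} = C_P/C_Q = 1.013/4.877 = 0.208.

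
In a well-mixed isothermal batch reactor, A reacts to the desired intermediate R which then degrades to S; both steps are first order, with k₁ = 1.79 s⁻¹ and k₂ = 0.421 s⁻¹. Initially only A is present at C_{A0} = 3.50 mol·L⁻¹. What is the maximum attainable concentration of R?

For a first-order series the maximum intermediate yield is C_{R,max}/C_{A0} = (k₁/k₂)^[k₂/(k₂−k₁)].
= (1.79/0.421)^(0.421/(0.421−1.79)) = (4.252)^(-0.3075) = 0.6408.
C_{R,max} = 0.6408×3.50 = 2.24 mol·L⁻¹.

2.24 mol·L⁻¹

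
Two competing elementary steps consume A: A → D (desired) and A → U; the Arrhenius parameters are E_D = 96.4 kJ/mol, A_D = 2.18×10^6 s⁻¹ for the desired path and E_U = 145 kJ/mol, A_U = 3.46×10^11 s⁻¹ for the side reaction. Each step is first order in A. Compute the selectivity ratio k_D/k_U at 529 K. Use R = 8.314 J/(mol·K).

0.397

With equal orders, S_{D/U} = k_D/k_U = (A_D/A_U)·exp[(E_U−E_D)/(RT)].
(E_U−E_D)/(RT) = (145−96.4)×10³/(8.314×529) = 48600/4398 = 11.05.
k_D/k_U = (2.18×10^6/3.46×10^11)·exp(11.05) = 6.301×10^-6 × 62957 = 0.397.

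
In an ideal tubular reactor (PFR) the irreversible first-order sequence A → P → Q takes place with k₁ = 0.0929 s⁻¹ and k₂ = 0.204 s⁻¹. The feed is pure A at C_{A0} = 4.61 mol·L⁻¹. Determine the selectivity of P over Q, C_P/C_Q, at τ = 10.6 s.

The intermediate concentration in a first-order A→B→C sequence is C_P = k₁C_{A0}(e^(−k₁τ) − e^(−k₂τ))/(k₂−k₁).
e^(−k₁τ) = e^(−0.0929×10.6) = e^(−0.9847) = 0.3735; e^(−k₂τ) = e^(−2.162) = 0.1150.
C_P = 0.0929×4.61/(0.204−0.0929) × (0.3735−0.1150) = 3.855×0.2585 = 0.9964 mol·L⁻¹.
C_A = C_{A0}e^(−k₁τ) = 1.722 mol·L⁻¹, so C_Q = C_{A0}−C_A−C_P = 1.892 mol·L⁻¹; C_P/C_Q = 0.527.

0.527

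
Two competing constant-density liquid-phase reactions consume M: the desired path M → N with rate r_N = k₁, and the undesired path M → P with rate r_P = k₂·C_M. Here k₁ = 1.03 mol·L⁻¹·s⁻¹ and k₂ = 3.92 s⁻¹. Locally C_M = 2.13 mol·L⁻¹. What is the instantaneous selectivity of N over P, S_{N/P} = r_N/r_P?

0.123

S_{N/P} = r_N/r_P = (k₁)/(k₂·C_M) = (k₁/k₂)·C_M⁻¹.
= (1.03) / (3.92×2.130) = 1.030/8.350 = 0.123.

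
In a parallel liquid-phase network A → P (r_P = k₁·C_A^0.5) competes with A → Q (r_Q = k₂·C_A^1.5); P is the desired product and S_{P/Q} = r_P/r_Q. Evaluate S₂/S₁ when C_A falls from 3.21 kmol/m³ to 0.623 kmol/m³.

5.15

S_{P/Q} = (k₁/k₂)·C_A⁻¹, so S₂/S₁ = (C_{A,2}/C_{A,1})⁻¹.
= 3.21/0.623 = 5.15.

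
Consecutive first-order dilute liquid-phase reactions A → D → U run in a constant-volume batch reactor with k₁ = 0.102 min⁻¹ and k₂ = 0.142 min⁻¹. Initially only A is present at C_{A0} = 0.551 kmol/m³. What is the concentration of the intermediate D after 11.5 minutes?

Solving the coupled first-order balances gives C_D(t) = [k₁/(k₂−k₁)]·C_{A0}·(e^(−k₁t) − e^(−k₂t)).
e^(−k₁t) = e^(−0.102×11.5) = e^(−1.173) = 0.3094; e^(−k₂t) = e^(−1.633) = 0.1953.
C_D = 0.102×0.551/(0.142−0.102) × (0.3094−0.1953) = 1.405×0.1141 = 0.1603 kmol/m³.

0.160 kmol/m³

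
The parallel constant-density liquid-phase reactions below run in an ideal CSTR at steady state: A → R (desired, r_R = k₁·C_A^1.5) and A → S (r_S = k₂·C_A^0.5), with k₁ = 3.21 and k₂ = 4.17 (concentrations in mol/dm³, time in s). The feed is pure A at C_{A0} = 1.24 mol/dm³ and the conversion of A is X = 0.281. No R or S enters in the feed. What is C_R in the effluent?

Exit C_A = C_{A0}(1−X) = 1.24×0.719 = 0.8916 mol/dm³.
A CSTR operates uniformly at the exit composition, giving r_R = 2.702 and r_S = 3.937 (each k·C_A^n at C_A = 0.8916).
Fraction of consumed A going to R: r_R/(r_R+r_S) = 0.4070.
C_R = 0.4070·C_{A0}·X = 0.4070×1.24×0.281 = 0.142 mol/dm³.

0.142 mol/dm³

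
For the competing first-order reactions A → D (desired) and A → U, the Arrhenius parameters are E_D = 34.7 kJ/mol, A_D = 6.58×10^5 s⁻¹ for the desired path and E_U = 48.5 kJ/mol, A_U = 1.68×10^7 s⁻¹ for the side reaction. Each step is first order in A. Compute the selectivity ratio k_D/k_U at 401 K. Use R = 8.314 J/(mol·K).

2.46

Since both paths have the same order in A, the concentration cancels and S_{D/U} = k_D/k_U = (A_D/A_U)·exp[(E_U−E_D)/(RT)].
(E_U−E_D)/(RT) = (48.5−34.7)×10³/(8.314×401) = 13800/3334 = 4.139.
k_D/k_U = (6.58×10^5/1.68×10^7)·exp(4.139) = 0.03917 × 62.76 = 2.46.
Since E_D < E_U, lowering the temperature improves selectivity toward D.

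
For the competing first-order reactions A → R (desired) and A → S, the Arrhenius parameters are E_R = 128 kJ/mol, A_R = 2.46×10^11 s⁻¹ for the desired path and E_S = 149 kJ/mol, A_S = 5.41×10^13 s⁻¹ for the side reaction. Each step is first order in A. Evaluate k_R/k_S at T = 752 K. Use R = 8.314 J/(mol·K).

0.131

With equal orders, S_{R/S} = k_R/k_S = (A_R/A_S)·exp[(E_S−E_R)/(RT)].
(E_S−E_R)/(RT) = (149−128)×10³/(8.314×752) = 21000/6252 = 3.359.
k_R/k_S = (2.46×10^11/5.41×10^13)·exp(3.359) = 0.004547 × 28.76 = 0.131.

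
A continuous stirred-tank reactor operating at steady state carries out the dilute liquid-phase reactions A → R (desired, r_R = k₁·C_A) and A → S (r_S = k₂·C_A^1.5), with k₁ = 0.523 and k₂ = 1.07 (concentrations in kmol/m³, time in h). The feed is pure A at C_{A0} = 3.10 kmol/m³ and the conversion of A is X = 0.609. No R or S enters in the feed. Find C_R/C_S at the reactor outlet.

0.444

Exit C_A = C_{A0}(1−X) = 3.10×0.391 = 1.212 kmol/m³.
In a CSTR the entire volume is at exit conditions, so r_R = 0.523×1.212 = 0.6339 and r_S = 1.07×1.212^1.5 = 1.428.
Overall selectivity = C_R/C_S = r_Rτ/(r_Sτ) = r_R/r_S = 0.444.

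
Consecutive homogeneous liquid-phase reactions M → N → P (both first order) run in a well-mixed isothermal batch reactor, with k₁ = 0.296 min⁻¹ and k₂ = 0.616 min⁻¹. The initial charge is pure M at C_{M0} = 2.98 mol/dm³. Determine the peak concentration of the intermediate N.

Evaluating C_N at t_opt = ln(k₂/k₁)/(k₂−k₁) gives C_{N,max}/C_{M0} = (k₁/k₂)^[k₂/(k₂−k₁)].
= (0.296/0.616)^(0.616/(0.616−0.296)) = (0.4805)^(1.925) = 0.2439.
C_{N,max} = 0.2439×2.98 = 0.727 mol/dm³.

0.727 mol/dm³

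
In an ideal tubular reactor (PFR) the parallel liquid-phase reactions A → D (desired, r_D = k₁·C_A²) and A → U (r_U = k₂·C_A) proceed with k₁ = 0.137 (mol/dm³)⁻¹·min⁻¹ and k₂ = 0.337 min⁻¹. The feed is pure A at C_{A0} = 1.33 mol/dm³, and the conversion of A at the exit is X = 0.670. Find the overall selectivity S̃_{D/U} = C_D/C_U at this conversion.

C_A = C_{A0}(1−X) = 0.4389 mol/dm³.
Along a PFR/batch, dC_U/dC_A = −r_U/(r_D+r_U) = −k₂/(k₂+k₁·C_A).
Integrating from C_{A0} to C_A: C_U = (0.337/0.137)·ln[(0.337+0.137·1.33)/(0.337+0.137·0.439)] = 2.460·ln(0.5192/0.3971) = 0.6594 mol/dm³.
Then C_D = (C_{A0}−C_A) − C_U = 0.8911 − 0.6594 = 0.2317 mol/dm³.
S̃_{D/U} = C_D/C_U = 0.2317/0.6594 = 0.351.

0.351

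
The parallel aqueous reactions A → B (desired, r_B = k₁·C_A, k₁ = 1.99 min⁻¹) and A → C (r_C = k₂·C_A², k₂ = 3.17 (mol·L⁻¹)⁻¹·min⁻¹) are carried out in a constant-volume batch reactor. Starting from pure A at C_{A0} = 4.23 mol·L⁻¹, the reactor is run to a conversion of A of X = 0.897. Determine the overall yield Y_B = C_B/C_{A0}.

0.225

C_A = C_{A0}(1−X) = 0.4357 mol·L⁻¹.
Along a PFR/batch, dC_B/dC_A = −r_B/(r_B+r_C) = −k₁/(k₁+k₂·C_A).
Integrating from C_{A0} to C_A: C_B = (1.99/3.17)·ln[(1.99+3.17·4.23)/(1.99+3.17·0.436)] = 0.6278·ln(15.40/3.371) = 0.9536 mol·L⁻¹.
Y_B = C_B/C_{A0} = 0.9536/4.23 = 0.225.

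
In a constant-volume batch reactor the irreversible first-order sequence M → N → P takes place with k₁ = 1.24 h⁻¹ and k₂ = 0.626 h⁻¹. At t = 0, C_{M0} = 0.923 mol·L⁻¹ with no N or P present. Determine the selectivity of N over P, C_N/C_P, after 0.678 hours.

The intermediate concentration in a first-order A→B→C sequence is C_N = k₁C_{M0}(e^(−k₁t) − e^(−k₂t))/(k₂−k₁).
e^(−k₁t) = e^(−1.24×0.678) = e^(−0.8407) = 0.4314; e^(−k₂t) = e^(−0.4244) = 0.6541.
C_N = 1.24×0.923/(0.626−1.24) × (0.4314−0.6541) = (-1.864)×(-0.2227) = 0.4152 mol·L⁻¹.
C_M = C_{M0}e^(−k₁t) = 0.3982 mol·L⁻¹, so C_P = C_{M0}−C_M−C_N = 0.1096 mol·L⁻¹; C_N/C_P = 3.79.

3.79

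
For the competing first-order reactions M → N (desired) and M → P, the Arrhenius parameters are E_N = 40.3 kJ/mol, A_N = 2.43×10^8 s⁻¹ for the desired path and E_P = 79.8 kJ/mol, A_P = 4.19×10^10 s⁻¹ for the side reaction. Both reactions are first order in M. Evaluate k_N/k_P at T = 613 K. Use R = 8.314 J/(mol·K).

With equal orders, S_{N/P} = k_N/k_P = (A_N/A_P)·exp[(E_P−E_N)/(RT)].
(E_P−E_N)/(RT) = (79.8−40.3)×10³/(8.314×613) = 39500/5096 = 7.750.
k_N/k_P = (2.43×10^8/4.19×10^10)·exp(7.750) = 0.005800 × 2323 = 13.5.

13.5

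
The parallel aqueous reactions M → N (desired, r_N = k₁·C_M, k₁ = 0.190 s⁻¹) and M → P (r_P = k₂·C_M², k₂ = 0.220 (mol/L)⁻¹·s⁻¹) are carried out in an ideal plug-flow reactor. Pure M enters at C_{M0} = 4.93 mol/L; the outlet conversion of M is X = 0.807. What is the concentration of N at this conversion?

1.00 mol/L

C_M = C_{M0}(1−X) = 0.9515 mol/L.
Along a PFR/batch, dC_N/dC_M = −r_N/(r_N+r_P) = −k₁/(k₁+k₂·C_M).
Integrating from C_{M0} to C_M: C_N = (0.190/0.220)·ln[(0.190+0.220·4.93)/(0.190+0.220·0.951)] = 0.8636·ln(1.275/0.3993) = 1.002 mol/L.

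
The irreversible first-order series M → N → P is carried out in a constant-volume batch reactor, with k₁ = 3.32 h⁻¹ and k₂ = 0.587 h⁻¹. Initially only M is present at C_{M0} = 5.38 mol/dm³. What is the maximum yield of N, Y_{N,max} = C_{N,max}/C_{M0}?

0.689

Evaluating C_N at t_opt = ln(k₂/k₁)/(k₂−k₁) gives C_{N,max}/C_{M0} = (k₁/k₂)^[k₂/(k₂−k₁)].
= (3.32/0.587)^(0.587/(0.587−3.32)) = (5.656)^(-0.2148) = 0.6892.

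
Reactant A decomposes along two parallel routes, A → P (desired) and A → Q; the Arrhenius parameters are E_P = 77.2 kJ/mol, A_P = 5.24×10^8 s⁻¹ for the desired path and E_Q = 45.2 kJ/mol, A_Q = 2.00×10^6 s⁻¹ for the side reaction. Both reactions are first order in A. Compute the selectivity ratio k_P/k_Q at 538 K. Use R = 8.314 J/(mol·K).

0.205

k_P/k_Q = (A_P/A_Q)·exp[−(E_P−E_Q)/(RT)] = (A_P/A_Q)·exp[(E_Q−E_P)/(RT)].
(E_Q−E_P)/(RT) = (45.2−77.2)×10³/(8.314×538) = -32000/4473 = -7.154.
k_P/k_Q = (5.24×10^8/2.00×10^6)·exp(-7.154) = 262.0 × 7.816×10^-4 = 0.205.
Since E_P > E_Q, raising the temperature improves selectivity toward P.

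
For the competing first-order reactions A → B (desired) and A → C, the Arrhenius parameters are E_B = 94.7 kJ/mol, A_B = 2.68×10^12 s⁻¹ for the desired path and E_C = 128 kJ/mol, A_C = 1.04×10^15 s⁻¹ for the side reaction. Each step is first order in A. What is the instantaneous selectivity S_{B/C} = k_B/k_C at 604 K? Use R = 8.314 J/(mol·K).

With equal orders, S_{B/C} = k_B/k_C = (A_B/A_C)·exp[(E_C−E_B)/(RT)].
(E_C−E_B)/(RT) = (128−94.7)×10³/(8.314×604) = 33300/5022 = 6.631.
k_B/k_C = (2.68×10^12/1.04×10^15)·exp(6.631) = 0.002577 × 758.5 = 1.95.

1.95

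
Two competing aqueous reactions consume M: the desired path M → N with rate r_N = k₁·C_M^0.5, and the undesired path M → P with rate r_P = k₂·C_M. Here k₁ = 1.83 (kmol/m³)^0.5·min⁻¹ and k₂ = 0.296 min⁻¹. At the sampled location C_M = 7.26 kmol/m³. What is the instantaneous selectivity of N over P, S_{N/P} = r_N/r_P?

2.29

S_{N/P} = r_N/r_P = (k₁·C_M^0.5)/(k₂·C_M) = (k₁/k₂)·C_M^-0.5.
= (1.83×7.260^0.5) / (0.296×7.260) = 4.931/2.149 = 2.29.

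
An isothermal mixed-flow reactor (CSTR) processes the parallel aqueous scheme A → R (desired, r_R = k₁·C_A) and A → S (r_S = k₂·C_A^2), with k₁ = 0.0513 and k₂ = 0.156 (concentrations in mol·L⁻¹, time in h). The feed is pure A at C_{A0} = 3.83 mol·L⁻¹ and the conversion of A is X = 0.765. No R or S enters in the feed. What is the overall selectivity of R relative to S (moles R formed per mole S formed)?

0.365

Exit C_A = C_{A0}(1−X) = 3.83×0.235 = 0.9001 mol·L⁻¹.
Rates in a CSTR are evaluated at the outlet concentration: r_R = 0.0513×0.9001 = 0.04617, r_S = 0.156×0.9001^2 = 0.1264.
Overall selectivity = C_R/C_S = r_Rτ/(r_Sτ) = r_R/r_S = 0.365.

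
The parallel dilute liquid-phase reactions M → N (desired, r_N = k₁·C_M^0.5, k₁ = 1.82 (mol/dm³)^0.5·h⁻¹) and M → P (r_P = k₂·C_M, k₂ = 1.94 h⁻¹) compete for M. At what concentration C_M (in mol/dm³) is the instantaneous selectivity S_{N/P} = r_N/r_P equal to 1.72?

S_{N/P} = (k₁/k₂)·C_M^-0.5 ⇒ C_M = (S·k₂/k₁)^(-2).
= (1.72×1.94/1.82)^(-2) = (1.833)^(-2) = 0.297 mol/dm³.

0.297 mol/dm³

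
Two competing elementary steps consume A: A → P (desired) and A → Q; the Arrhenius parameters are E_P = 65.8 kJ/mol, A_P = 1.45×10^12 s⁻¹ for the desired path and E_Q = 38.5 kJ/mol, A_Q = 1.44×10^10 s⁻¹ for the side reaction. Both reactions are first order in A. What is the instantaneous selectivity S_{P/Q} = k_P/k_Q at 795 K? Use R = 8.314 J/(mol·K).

1.62

With equal orders, S_{P/Q} = k_P/k_Q = (A_P/A_Q)·exp[(E_Q−E_P)/(RT)].
(E_Q−E_P)/(RT) = (38.5−65.8)×10³/(8.314×795) = -27300/6610 = -4.130.
k_P/k_Q = (1.45×10^12/1.44×10^10)·exp(-4.130) = 100.7 × 0.01608 = 1.62.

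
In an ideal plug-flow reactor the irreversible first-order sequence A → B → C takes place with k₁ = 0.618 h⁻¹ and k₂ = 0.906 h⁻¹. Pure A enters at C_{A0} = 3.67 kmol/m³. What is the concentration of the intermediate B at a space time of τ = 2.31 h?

0.918 kmol/m³

For first-order series with pure A initially, C_B(τ) = k₁C_{A0}/(k₂−k₁)·(e^(−k₁τ) − e^(−k₂τ)).
e^(−k₁τ) = e^(−0.618×2.31) = e^(−1.428) = 0.2399; e^(−k₂τ) = e^(−2.093) = 0.1233.
C_B = 0.618×3.67/(0.906−0.618) × (0.2399−0.1233) = 7.875×0.1166 = 0.9179 kmol/m³.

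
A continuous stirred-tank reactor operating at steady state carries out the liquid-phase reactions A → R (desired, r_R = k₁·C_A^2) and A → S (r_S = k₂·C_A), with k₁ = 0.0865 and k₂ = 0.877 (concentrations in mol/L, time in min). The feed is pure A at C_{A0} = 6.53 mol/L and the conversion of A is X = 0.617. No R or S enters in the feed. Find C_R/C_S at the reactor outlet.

Exit C_A = C_{A0}(1−X) = 6.53×0.383 = 2.501 mol/L.
A CSTR operates uniformly at the exit composition, giving r_R = 0.5411 and r_S = 2.193 (each k·C_A^n at C_A = 2.501).
Overall selectivity = C_R/C_S = r_Rτ/(r_Sτ) = r_R/r_S = 0.247.

0.247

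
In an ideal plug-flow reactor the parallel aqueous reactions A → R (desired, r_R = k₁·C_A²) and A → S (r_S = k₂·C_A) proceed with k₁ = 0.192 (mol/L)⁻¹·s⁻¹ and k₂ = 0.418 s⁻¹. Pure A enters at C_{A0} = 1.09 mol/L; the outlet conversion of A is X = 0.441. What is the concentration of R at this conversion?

0.134 mol/L

C_A = C_{A0}(1−X) = 0.6093 mol/L.
Along a PFR/batch, dC_S/dC_A = −r_S/(r_R+r_S) = −k₂/(k₂+k₁·C_A).
Integrating from C_{A0} to C_A: C_S = (0.418/0.192)·ln[(0.418+0.192·1.09)/(0.418+0.192·0.609)] = 2.177·ln(0.6273/0.5350) = 0.3465 mol/L.
Then C_R = (C_{A0}−C_A) − C_S = 0.4807 − 0.3465 = 0.1342 mol/L.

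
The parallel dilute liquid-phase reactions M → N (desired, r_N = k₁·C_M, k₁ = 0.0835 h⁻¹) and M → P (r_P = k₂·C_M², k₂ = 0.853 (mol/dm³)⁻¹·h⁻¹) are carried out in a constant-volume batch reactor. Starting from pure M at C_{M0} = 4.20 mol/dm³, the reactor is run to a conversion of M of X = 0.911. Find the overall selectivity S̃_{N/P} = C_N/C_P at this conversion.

C_M = C_{M0}(1−X) = 0.3738 mol/dm³.
Along a PFR/batch, dC_N/dC_M = −r_N/(r_N+r_P) = −k₁/(k₁+k₂·C_M).
Integrating from C_{M0} to C_M: C_N = (0.0835/0.853)·ln[(0.0835+0.853·4.20)/(0.0835+0.853·0.374)] = 0.09789·ln(3.666/0.4024) = 0.2163 mol/dm³.
C_P = (C_{M0}−C_M)−C_N = 3.610 mol/dm³; S̃_{N/P} = 0.2163/3.610 = 0.0599.

0.0599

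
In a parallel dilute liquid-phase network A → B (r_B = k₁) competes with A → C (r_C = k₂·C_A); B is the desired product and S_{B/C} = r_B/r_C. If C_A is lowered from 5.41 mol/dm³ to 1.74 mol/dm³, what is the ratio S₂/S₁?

3.11

S_{B/C} = (k₁/k₂)·C_A⁻¹, so S₂/S₁ = (C_{A,2}/C_{A,1})⁻¹.
= 5.41/1.74 = 3.11.
Selectivity toward B rises as C_A falls — low-concentration operation is favoured.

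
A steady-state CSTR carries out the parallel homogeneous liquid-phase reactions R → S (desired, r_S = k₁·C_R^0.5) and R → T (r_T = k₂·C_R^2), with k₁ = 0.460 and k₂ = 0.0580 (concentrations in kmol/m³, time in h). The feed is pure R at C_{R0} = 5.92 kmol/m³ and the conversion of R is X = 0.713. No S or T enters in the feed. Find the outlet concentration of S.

3.30 kmol/m³

Exit C_R = C_{R0}(1−X) = 5.92×0.287 = 1.699 kmol/m³.
In a CSTR the entire volume is at exit conditions, so r_S = 0.460×1.699^0.5 = 0.5996 and r_T = 0.0580×1.699^2 = 0.1674.
Fraction of consumed R going to S: r_S/(r_S+r_T) = 0.7817.
C_S = 0.7817·C_{R0}·X = 0.7817×5.92×0.713 = 3.30 kmol/m³.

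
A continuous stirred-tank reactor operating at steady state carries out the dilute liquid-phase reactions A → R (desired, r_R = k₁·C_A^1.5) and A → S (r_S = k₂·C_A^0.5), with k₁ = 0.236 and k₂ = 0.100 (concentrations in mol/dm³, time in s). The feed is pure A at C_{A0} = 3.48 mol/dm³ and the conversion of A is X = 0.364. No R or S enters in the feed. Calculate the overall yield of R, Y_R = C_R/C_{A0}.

0.306

Exit C_A = C_{A0}(1−X) = 3.48×0.636 = 2.213 mol/dm³.
A CSTR operates uniformly at the exit composition, giving r_R = 0.7771 and r_S = 0.1488 (each k·C_A^n at C_A = 2.213).
Fraction of consumed A going to R: r_R/(r_R+r_S) = 0.8393.
C_R = 0.8393·C_{A0}·X = 0.8393×3.48×0.364 = 1.06 mol/dm³; Y_R = C_R/C_{A0} = 0.306.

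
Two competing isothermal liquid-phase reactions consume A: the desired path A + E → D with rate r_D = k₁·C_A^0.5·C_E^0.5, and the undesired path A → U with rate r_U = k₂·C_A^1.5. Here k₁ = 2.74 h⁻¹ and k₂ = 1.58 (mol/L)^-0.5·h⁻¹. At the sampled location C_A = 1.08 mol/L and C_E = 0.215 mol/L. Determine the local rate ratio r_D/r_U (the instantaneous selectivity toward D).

0.745

S_{D/U} = r_D/r_U = (k₁·C_A^0.5·C_E^0.5)/(k₂·C_A^1.5) = (k₁/k₂)·C_A⁻¹·C_E^0.5.
= (2.74×1.080^0.5×0.2150^0.5) / (1.58×1.080^1.5) = 1.320/1.773 = 0.745.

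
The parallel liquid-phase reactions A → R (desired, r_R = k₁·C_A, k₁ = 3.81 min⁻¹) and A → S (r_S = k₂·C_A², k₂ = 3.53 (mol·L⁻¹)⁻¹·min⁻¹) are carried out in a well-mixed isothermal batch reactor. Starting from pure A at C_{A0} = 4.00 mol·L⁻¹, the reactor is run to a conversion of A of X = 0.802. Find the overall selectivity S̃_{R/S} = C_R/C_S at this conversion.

0.506

C_A = C_{A0}(1−X) = 0.7920 mol·L⁻¹.
Along a PFR/batch, dC_R/dC_A = −r_R/(r_R+r_S) = −k₁/(k₁+k₂·C_A).
Integrating from C_{A0} to C_A: C_R = (3.81/3.53)·ln[(3.81+3.53·4.00)/(3.81+3.53·0.792)] = 1.079·ln(17.93/6.606) = 1.078 mol·L⁻¹.
C_S = (C_{A0}−C_A)−C_R = 2.130 mol·L⁻¹; S̃_{R/S} = 1.078/2.130 = 0.506.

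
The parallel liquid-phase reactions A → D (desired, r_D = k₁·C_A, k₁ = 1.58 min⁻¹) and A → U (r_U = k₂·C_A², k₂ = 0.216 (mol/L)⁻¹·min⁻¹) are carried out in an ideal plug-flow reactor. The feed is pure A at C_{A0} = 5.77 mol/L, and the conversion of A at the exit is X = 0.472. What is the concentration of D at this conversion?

C_A = C_{A0}(1−X) = 3.047 mol/L.
Along a PFR/batch, dC_D/dC_A = −r_D/(r_D+r_U) = −k₁/(k₁+k₂·C_A).
Integrating from C_{A0} to C_A: C_D = (1.58/0.216)·ln[(1.58+0.216·5.77)/(1.58+0.216·3.05)] = 7.315·ln(2.826/2.238) = 1.707 mol/L.

1.71 mol/L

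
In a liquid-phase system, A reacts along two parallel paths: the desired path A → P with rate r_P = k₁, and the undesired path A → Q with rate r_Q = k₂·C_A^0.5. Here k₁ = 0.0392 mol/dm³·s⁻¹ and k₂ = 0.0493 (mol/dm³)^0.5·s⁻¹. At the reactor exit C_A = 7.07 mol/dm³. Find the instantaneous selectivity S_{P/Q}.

S_{P/Q} = r_P/r_Q = (k₁)/(k₂·C_A^0.5) = (k₁/k₂)·C_A^-0.5.
= (0.0392) / (0.0493×7.070^0.5) = 0.03920/0.1311 = 0.299.
The undesired path is higher order in A, so low C_A (CSTR or dilute feed) favours P.

0.299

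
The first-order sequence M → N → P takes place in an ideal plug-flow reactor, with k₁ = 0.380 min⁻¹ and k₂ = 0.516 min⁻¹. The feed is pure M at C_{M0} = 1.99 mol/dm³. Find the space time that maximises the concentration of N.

The intermediate peaks when r₁ = r₂, i.e. k₁e^(−k₁τ) = k₂e^(−k₂τ), giving τ_opt = ln(k₂/k₁)/(k₂−k₁).
= ln(0.516/0.380)/(0.516−0.380) = ln(1.358)/0.1360 = 0.3059/0.1360 = 2.25 min.

2.25 min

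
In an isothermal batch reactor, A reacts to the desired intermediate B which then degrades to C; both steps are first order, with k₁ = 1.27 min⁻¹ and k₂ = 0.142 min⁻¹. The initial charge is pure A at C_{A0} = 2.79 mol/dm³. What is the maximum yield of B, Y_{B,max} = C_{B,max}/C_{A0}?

For a first-order series the maximum intermediate yield is C_{B,max}/C_{A0} = (k₁/k₂)^[k₂/(k₂−k₁)].
= (1.27/0.142)^(0.142/(0.142−1.27)) = (8.944)^(-0.1259) = 0.7590.

0.759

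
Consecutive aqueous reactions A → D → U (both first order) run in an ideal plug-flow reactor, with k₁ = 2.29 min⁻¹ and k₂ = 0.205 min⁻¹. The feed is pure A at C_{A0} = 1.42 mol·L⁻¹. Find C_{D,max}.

1.12 mol·L⁻¹

For a first-order series the maximum intermediate yield is C_{D,max}/C_{A0} = (k₁/k₂)^[k₂/(k₂−k₁)].
= (2.29/0.205)^(0.205/(0.205−2.29)) = (11.17)^(-0.09832) = 0.7888.
C_{D,max} = 0.7888×1.42 = 1.12 mol·L⁻¹.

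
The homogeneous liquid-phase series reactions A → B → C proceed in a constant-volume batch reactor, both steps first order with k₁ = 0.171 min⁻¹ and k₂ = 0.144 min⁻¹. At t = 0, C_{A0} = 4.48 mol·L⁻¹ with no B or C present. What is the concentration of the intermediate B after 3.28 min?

1.50 mol·L⁻¹

For first-order series with pure A initially, C_B(t) = k₁C_{A0}/(k₂−k₁)·(e^(−k₁t) − e^(−k₂t)).
e^(−k₁t) = e^(−0.171×3.28) = e^(−0.5609) = 0.5707; e^(−k₂t) = e^(−0.4723) = 0.6236.
C_B = 0.171×4.48/(0.144−0.171) × (0.5707−0.6236) = (-28.37)×(-0.05285) = 1.499 mol·L⁻¹.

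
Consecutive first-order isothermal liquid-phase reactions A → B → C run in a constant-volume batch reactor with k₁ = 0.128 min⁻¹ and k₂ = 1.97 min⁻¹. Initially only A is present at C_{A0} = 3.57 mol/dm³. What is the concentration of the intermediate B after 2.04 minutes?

For first-order series with pure A initially, C_B(t) = k₁C_{A0}/(k₂−k₁)·(e^(−k₁t) − e^(−k₂t)).
e^(−k₁t) = e^(−0.128×2.04) = e^(−0.2611) = 0.7702; e^(−k₂t) = e^(−4.019) = 0.01797.
C_B = 0.128×3.57/(1.97−0.128) × (0.7702−0.01797) = 0.2481×0.7522 = 0.1866 mol/dm³.

0.187 mol/dm³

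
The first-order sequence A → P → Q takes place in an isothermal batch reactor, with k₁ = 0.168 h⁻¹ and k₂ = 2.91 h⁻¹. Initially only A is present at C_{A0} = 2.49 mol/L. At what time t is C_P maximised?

1.04 h

For first-order series the maximum of C_P occurs at t_opt = ln(k₂/k₁)/(k₂−k₁).
= ln(2.91/0.168)/(2.91−0.168) = ln(17.32)/2.742 = 2.852/2.742 = 1.04 h.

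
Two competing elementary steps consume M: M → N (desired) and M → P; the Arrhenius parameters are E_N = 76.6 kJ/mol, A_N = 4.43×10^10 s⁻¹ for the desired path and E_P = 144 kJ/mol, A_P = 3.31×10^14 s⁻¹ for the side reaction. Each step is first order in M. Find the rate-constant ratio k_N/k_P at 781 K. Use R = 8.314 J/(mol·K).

4.31

With equal orders, S_{N/P} = k_N/k_P = (A_N/A_P)·exp[(E_P−E_N)/(RT)].
(E_P−E_N)/(RT) = (144−76.6)×10³/(8.314×781) = 67400/6493 = 10.38.
k_N/k_P = (4.43×10^10/3.31×10^14)·exp(10.38) = 1.338×10^-4 × 32210 = 4.31.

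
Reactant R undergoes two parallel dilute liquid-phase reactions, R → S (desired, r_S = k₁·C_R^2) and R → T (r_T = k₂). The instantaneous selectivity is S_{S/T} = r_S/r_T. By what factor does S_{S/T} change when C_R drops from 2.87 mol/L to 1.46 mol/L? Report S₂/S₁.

S_{S/T} = (k₁/k₂)·C_R^2, so S₂/S₁ = (C_{R,2}/C_{R,1})^2.
= (1.46/2.87)^2 = (0.5087)^2 = 0.259.

0.259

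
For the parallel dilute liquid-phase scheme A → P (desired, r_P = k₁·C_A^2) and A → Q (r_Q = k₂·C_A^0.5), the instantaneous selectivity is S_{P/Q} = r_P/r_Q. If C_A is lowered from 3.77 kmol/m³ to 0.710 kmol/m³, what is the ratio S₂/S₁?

0.0817

S_{P/Q} = (k₁/k₂)·C_A^1.5, so S₂/S₁ = (C_{A,2}/C_{A,1})^1.5.
= (0.710/3.77)^1.5 = (0.1883)^1.5 = 0.0817.
Selectivity toward P falls as C_A falls — high-concentration operation is favoured.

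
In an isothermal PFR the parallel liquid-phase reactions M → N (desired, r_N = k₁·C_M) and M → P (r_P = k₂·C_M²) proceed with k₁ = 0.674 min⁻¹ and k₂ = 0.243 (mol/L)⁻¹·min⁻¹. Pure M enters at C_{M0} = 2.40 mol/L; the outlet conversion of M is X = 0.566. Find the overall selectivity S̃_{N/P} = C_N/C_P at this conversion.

1.64

C_M = C_{M0}(1−X) = 1.042 mol/L.
Along a PFR/batch, dC_N/dC_M = −r_N/(r_N+r_P) = −k₁/(k₁+k₂·C_M).
Integrating from C_{M0} to C_M: C_N = (0.674/0.243)·ln[(0.674+0.243·2.40)/(0.674+0.243·1.04)] = 2.774·ln(1.257/0.9271) = 0.8448 mol/L.
C_P = (C_{M0}−C_M)−C_N = 0.5136 mol/L; S̃_{N/P} = 0.8448/0.5136 = 1.64.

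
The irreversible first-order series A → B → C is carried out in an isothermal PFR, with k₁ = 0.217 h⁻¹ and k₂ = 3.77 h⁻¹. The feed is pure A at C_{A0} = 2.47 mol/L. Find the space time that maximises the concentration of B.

0.804 h

For first-order series the maximum of C_B occurs at τ_opt = ln(k₂/k₁)/(k₂−k₁).
= ln(3.77/0.217)/(3.77−0.217) = ln(17.37)/3.553 = 2.855/3.553 = 0.804 h.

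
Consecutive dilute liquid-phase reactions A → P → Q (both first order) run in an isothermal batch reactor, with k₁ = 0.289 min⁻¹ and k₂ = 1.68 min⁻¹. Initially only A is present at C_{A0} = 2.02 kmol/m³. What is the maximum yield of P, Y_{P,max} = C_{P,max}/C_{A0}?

0.119

For a first-order series the maximum intermediate yield is C_{P,max}/C_{A0} = (k₁/k₂)^[k₂/(k₂−k₁)].
= (0.289/1.68)^(1.68/(1.68−0.289)) = (0.1720)^(1.208) = 0.1193.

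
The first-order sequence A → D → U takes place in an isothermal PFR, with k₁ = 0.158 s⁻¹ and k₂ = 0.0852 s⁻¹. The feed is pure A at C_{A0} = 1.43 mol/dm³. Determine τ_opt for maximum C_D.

8.48 s

Setting dC_D/dτ = 0 gives τ_opt = ln(k₂/k₁)/(k₂−k₁).
= ln(0.0852/0.158)/(0.0852−0.158) = ln(0.5392)/-0.07280 = -0.6176/-0.07280 = 8.48 s.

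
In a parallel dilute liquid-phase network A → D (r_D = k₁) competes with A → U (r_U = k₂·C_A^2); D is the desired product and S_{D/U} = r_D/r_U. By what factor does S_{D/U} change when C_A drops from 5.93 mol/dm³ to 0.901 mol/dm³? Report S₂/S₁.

S_{D/U} = (k₁/k₂)·C_A^-2, so S₂/S₁ = (C_{A,2}/C_{A,1})^-2.
= (0.901/5.93)^(-2) = (0.1519)^(-2) = 43.3.
Selectivity toward D rises as C_A falls — low-concentration operation is favoured.

43.3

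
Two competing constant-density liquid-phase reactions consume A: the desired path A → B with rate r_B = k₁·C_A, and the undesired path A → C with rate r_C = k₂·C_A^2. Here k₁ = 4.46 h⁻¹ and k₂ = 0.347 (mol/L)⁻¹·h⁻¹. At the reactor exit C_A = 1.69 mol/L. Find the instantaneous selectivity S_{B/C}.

7.61

S_{B/C} = r_B/r_C = (k₁·C_A)/(k₂·C_A^2) = (k₁/k₂)·C_A⁻¹.
= (4.46×1.690) / (0.347×1.690^2) = 7.537/0.9911 = 7.61.
The undesired path is higher order in A, so low C_A (CSTR or dilute feed) favours B.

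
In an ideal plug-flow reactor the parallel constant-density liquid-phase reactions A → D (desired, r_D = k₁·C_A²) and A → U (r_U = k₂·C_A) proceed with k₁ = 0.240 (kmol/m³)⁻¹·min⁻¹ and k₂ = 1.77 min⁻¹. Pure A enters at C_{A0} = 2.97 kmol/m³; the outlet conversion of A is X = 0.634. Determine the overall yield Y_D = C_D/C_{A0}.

C_A = C_{A0}(1−X) = 1.087 kmol/m³.
Along a PFR/batch, dC_U/dC_A = −r_U/(r_D+r_U) = −k₂/(k₂+k₁·C_A).
Integrating from C_{A0} to C_A: C_U = (1.77/0.240)·ln[(1.77+0.240·2.97)/(1.77+0.240·1.09)] = 7.375·ln(2.483/2.031) = 1.482 kmol/m³.
Then C_D = (C_{A0}−C_A) − C_U = 1.883 − 1.482 = 0.4012 kmol/m³.
Y_D = C_D/C_{A0} = 0.4012/2.97 = 0.135.

0.135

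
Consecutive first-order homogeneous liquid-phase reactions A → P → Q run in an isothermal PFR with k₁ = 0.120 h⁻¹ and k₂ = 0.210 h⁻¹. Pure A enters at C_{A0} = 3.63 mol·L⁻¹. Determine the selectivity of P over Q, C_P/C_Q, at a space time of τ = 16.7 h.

0.193

For first-order series with pure A initially, C_P(τ) = k₁C_{A0}/(k₂−k₁)·(e^(−k₁τ) − e^(−k₂τ)).
e^(−k₁τ) = e^(−0.120×16.7) = e^(−2.004) = 0.1348; e^(−k₂τ) = e^(−3.507) = 0.02999.
C_P = 0.120×3.63/(0.210−0.120) × (0.1348−0.02999) = 4.840×0.1048 = 0.5073 mol·L⁻¹.
C_A = C_{A0}e^(−k₁τ) = 0.4893 mol·L⁻¹, so C_Q = C_{A0}−C_A−C_P = 2.633 mol·L⁻¹; C_P/C_Q = 0.193.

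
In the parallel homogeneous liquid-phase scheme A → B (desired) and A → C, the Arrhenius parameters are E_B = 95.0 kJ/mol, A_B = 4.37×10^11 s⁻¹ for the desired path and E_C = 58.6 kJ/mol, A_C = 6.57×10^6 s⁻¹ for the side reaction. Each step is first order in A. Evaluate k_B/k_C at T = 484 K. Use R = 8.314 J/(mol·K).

7.84

k_B/k_C = (A_B/A_C)·exp[−(E_B−E_C)/(RT)] = (A_B/A_C)·exp[(E_C−E_B)/(RT)].
(E_C−E_B)/(RT) = (58.6−95.0)×10³/(8.314×484) = -36400/4024 = -9.046.
k_B/k_C = (4.37×10^11/6.57×10^6)·exp(-9.046) = 66514 × 1.179×10^-4 = 7.84.
Since E_B > E_C, raising the temperature improves selectivity toward B.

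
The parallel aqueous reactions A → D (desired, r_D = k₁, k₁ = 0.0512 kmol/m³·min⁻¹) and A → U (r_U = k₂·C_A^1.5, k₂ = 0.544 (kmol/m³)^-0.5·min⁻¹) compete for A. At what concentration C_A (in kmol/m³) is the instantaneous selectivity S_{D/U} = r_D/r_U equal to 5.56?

0.0659 kmol/m³

S_{D/U} = (k₁/k₂)·C_A^-1.5 ⇒ C_A = (S·k₂/k₁)^(1/(-1.5)).
= (5.56×0.544/0.0512)^(-0.6667) = (59.08)^(-0.6667) = 0.0659 kmol/m³.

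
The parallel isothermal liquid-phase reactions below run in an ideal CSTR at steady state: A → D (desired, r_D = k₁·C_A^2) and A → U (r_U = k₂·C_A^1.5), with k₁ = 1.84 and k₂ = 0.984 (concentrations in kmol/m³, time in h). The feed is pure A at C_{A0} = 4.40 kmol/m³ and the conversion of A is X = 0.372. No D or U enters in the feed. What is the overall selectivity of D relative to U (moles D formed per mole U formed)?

Exit C_A = C_{A0}(1−X) = 4.40×0.628 = 2.763 kmol/m³.
In a CSTR the entire volume is at exit conditions, so r_D = 1.84×2.763^2 = 14.05 and r_U = 0.984×2.763^1.5 = 4.520.
Overall selectivity = C_D/C_U = r_Dτ/(r_Uτ) = r_D/r_U = 3.11.

3.11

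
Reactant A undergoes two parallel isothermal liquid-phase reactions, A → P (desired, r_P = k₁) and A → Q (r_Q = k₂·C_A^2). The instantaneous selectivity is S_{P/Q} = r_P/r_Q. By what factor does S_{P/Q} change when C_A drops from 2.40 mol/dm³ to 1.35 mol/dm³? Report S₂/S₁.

S_{P/Q} = (k₁/k₂)·C_A^-2, so S₂/S₁ = (C_{A,2}/C_{A,1})^-2.
= (1.35/2.40)^(-2) = (0.5625)^(-2) = 3.16.

3.16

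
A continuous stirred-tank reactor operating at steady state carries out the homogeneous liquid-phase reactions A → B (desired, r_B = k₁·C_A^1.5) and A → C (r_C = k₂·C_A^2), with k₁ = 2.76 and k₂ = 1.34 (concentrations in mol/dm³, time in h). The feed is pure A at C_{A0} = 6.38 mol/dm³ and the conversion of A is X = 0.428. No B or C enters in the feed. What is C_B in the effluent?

Exit C_A = C_{A0}(1−X) = 6.38×0.572 = 3.649 mol/dm³.
In a CSTR the entire volume is at exit conditions, so r_B = 2.76×3.649^1.5 = 19.24 and r_C = 1.34×3.649^2 = 17.85.
Fraction of consumed A going to B: r_B/(r_B+r_C) = 0.5188.
C_B = 0.5188·C_{A0}·X = 0.5188×6.38×0.428 = 1.42 mol/dm³.

1.42 mol/dm³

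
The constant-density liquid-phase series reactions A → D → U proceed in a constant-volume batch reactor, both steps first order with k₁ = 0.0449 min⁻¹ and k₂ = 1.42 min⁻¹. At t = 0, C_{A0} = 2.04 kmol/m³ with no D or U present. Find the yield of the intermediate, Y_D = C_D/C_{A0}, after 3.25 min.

The intermediate concentration in a first-order A→B→C sequence is C_D = k₁C_{A0}(e^(−k₁t) − e^(−k₂t))/(k₂−k₁).
e^(−k₁t) = e^(−0.0449×3.25) = e^(−0.1459) = 0.8642; e^(−k₂t) = e^(−4.615) = 0.009902.
C_D = 0.0449×2.04/(1.42−0.0449) × (0.8642−0.009902) = 0.06661×0.8543 = 0.05691 kmol/m³.
Y_D = C_D/C_{A0} = 0.05691/2.04 = 0.0279.

0.0279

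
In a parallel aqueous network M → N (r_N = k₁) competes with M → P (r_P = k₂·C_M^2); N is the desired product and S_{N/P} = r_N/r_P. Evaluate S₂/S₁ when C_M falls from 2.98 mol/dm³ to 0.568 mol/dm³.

27.5

S_{N/P} = (k₁/k₂)·C_M^-2, so S₂/S₁ = (C_{M,2}/C_{M,1})^-2.
= (0.568/2.98)^(-2) = (0.1906)^(-2) = 27.5.
Selectivity toward N rises as C_M falls — low-concentration operation is favoured.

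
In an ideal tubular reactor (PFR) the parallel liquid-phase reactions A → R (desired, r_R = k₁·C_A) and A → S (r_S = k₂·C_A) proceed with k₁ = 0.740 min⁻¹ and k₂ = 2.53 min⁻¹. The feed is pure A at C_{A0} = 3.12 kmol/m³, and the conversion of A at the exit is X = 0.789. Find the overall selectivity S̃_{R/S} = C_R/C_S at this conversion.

C_A = C_{A0}(1−X) = 0.6583 kmol/m³.
Both paths are first order in A, so the instantaneous fraction to R is constant: dC_R/d(−C_A) = k₁/(k₁+k₂) = 0.2263.
C_R = 0.2263·(C_{A0}−C_A) = 0.2263×2.462 = 0.557 kmol/m³.
C_S = (C_{A0}−C_A)−C_R = 1.905 kmol/m³; S̃_{R/S} = 0.5571/1.905 = 0.292.

0.292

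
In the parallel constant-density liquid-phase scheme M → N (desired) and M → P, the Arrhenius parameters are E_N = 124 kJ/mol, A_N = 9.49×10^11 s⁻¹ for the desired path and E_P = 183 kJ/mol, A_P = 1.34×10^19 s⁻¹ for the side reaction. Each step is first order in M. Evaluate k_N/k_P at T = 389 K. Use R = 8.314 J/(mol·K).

5.93

With equal orders, S_{N/P} = k_N/k_P = (A_N/A_P)·exp[(E_P−E_N)/(RT)].
(E_P−E_N)/(RT) = (183−124)×10³/(8.314×389) = 59000/3234 = 18.24.
k_N/k_P = (9.49×10^11/1.34×10^19)·exp(18.24) = 7.082×10^-8 × 8.371×10^7 = 5.93.
Since E_N < E_P, lowering the temperature improves selectivity toward N.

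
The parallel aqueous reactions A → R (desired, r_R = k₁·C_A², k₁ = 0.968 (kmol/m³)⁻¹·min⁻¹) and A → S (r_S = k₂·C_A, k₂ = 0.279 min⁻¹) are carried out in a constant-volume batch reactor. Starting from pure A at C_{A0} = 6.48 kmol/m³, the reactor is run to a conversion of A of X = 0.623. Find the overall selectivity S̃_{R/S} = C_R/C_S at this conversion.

C_A = C_{A0}(1−X) = 2.443 kmol/m³.
Along a PFR/batch, dC_S/dC_A = −r_S/(r_R+r_S) = −k₂/(k₂+k₁·C_A).
Integrating from C_{A0} to C_A: C_S = (0.279/0.968)·ln[(0.279+0.968·6.48)/(0.279+0.968·2.44)] = 0.2882·ln(6.552/2.644) = 0.2616 kmol/m³.
Then C_R = (C_{A0}−C_A) − C_S = 4.037 − 0.2616 = 3.775 kmol/m³.
S̃_{R/S} = C_R/C_S = 3.775/0.2616 = 14.4.

14.4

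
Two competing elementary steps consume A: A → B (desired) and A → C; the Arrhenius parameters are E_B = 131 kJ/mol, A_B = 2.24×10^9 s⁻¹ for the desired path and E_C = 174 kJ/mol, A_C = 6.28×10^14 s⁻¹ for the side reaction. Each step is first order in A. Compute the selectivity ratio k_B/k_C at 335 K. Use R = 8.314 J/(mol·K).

k_B/k_C = (A_B/A_C)·exp[−(E_B−E_C)/(RT)] = (A_B/A_C)·exp[(E_C−E_B)/(RT)].
(E_C−E_B)/(RT) = (174−131)×10³/(8.314×335) = 43000/2785 = 15.44.
k_B/k_C = (2.24×10^9/6.28×10^14)·exp(15.44) = 3.567×10^-6 × 5.070×10^6 = 18.1.

18.1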